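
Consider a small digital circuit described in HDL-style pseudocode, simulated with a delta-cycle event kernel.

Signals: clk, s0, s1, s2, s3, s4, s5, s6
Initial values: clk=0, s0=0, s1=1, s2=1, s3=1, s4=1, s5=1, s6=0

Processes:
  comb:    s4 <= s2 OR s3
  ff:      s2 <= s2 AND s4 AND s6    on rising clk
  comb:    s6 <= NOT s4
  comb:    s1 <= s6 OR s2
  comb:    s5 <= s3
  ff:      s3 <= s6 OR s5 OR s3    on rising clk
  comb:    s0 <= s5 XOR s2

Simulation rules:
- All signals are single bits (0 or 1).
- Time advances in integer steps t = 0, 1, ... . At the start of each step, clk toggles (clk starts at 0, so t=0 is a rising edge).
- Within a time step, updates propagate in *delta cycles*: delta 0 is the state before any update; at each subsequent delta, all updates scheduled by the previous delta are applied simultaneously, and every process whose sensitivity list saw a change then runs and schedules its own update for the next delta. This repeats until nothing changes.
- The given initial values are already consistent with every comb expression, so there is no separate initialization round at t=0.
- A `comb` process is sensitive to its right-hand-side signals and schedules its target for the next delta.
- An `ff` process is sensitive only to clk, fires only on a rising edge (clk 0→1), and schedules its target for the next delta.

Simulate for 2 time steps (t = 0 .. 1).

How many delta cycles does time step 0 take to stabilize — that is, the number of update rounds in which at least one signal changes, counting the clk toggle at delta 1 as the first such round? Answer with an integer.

3

t0.Δ0 s6=0 clk=0 s3=1 s1=1 s4=1 s2=1 s5=1 s0=0
t0.Δ1 s6=0 clk=1 s3=1 s1=1 s4=1 s2=1 s5=1 s0=0
t0.Δ2 s6=0 clk=1 s3=1 s1=1 s4=1 s2=0 s5=1 s0=0
t0.Δ3 s6=0 clk=1 s3=1 s1=0 s4=1 s2=0 s5=1 s0=1
t1.Δ0 s6=0 clk=1 s3=1 s1=0 s4=1 s2=0 s5=1 s0=1
t1.Δ1 s6=0 clk=0 s3=1 s1=0 s4=1 s2=0 s5=1 s0=1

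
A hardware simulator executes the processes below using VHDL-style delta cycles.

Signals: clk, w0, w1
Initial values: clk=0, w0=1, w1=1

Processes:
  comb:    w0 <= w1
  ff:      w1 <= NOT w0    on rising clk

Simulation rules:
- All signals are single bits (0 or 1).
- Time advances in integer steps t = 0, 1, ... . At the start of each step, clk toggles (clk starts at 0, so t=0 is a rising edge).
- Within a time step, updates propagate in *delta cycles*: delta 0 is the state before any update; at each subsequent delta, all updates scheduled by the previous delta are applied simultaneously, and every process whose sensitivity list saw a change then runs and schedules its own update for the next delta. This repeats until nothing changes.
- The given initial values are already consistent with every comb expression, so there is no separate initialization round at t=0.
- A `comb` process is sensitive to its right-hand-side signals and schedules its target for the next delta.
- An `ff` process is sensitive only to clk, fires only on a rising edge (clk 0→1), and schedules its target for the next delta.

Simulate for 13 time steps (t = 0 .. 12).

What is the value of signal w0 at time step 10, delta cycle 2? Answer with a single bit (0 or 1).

t0.Δ0 w1=1 clk=0 w0=1
t0.Δ1 w1=1 clk=1 w0=1
t0.Δ2 w1=0 clk=1 w0=1
t0.Δ3 w1=0 clk=1 w0=0
t1.Δ0 w1=0 clk=1 w0=0
t1.Δ1 w1=0 clk=0 w0=0
t2.Δ0 w1=0 clk=0 w0=0
t2.Δ1 w1=0 clk=1 w0=0
t2.Δ2 w1=1 clk=1 w0=0
t2.Δ3 w1=1 clk=1 w0=1
t3.Δ0 w1=1 clk=1 w0=1
t3.Δ1 w1=1 clk=0 w0=1
t4.Δ0 w1=1 clk=0 w0=1
t4.Δ1 w1=1 clk=1 w0=1
t4.Δ2 w1=0 clk=1 w0=1
t4.Δ3 w1=0 clk=1 w0=0
t5.Δ0 w1=0 clk=1 w0=0
t5.Δ1 w1=0 clk=0 w0=0
t6.Δ0 w1=0 clk=0 w0=0
t6.Δ1 w1=0 clk=1 w0=0
t6.Δ2 w1=1 clk=1 w0=0
t6.Δ3 w1=1 clk=1 w0=1
t7.Δ0 w1=1 clk=1 w0=1
t7.Δ1 w1=1 clk=0 w0=1
t8.Δ0 w1=1 clk=0 w0=1
t8.Δ1 w1=1 clk=1 w0=1
t8.Δ2 w1=0 clk=1 w0=1
t8.Δ3 w1=0 clk=1 w0=0
t9.Δ0 w1=0 clk=1 w0=0
t9.Δ1 w1=0 clk=0 w0=0
t10.Δ0 w1=0 clk=0 w0=0
t10.Δ1 w1=0 clk=1 w0=0
t10.Δ2 w1=1 clk=1 w0=0
t10.Δ3 w1=1 clk=1 w0=1
t11.Δ0 w1=1 clk=1 w0=1
t11.Δ1 w1=1 clk=0 w0=1
t12.Δ0 w1=1 clk=0 w0=1
t12.Δ1 w1=1 clk=1 w0=1
t12.Δ2 w1=0 clk=1 w0=1
t12.Δ3 w1=0 clk=1 w0=0

0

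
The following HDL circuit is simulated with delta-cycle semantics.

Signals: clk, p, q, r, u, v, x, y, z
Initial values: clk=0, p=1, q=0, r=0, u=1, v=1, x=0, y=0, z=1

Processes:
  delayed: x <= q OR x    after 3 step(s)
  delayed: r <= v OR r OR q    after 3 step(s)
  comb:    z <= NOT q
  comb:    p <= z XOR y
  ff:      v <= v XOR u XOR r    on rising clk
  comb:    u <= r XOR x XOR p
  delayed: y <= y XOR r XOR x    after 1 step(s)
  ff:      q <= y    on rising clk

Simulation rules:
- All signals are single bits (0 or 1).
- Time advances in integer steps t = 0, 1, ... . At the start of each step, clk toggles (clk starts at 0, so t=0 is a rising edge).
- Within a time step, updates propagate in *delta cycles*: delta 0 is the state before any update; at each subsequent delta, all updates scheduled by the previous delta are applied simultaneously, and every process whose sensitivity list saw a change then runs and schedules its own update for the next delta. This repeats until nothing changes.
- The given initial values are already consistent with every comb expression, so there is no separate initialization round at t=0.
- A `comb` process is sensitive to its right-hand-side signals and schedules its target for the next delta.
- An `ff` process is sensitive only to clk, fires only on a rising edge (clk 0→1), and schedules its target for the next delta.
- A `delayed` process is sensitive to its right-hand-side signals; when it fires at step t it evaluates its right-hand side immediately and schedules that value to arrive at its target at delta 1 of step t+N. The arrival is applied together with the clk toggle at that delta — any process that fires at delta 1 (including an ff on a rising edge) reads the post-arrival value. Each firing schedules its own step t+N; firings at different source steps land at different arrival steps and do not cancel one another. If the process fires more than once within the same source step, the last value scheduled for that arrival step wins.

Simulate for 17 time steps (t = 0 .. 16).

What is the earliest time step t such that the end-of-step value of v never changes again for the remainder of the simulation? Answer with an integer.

12

t=0 Δ0: y=0 p=1 x=0 z=1 v=1 clk=0 r=0 u=1 q=0
  Δ1: clk:0→1
  Δ2: v:1→0
  (2Δ to stable)
t=1 Δ0: y=0 p=1 x=0 z=1 v=0 clk=1 r=0 u=1 q=0
  Δ1: clk:1→0
  (1Δ to stable)
t=2 Δ0: y=0 p=1 x=0 z=1 v=0 clk=0 r=0 u=1 q=0
  Δ1: clk:0→1
  Δ2: v:0→1
  (2Δ to stable)
t=3 Δ0: y=0 p=1 x=0 z=1 v=1 clk=1 r=0 u=1 q=0
  Δ1: clk:1→0
  (1Δ to stable)
t=4 Δ0: y=0 p=1 x=0 z=1 v=1 clk=0 r=0 u=1 q=0
  Δ1: clk:0→1
  Δ2: v:1→0
  (2Δ to stable)
t=5 Δ0: y=0 p=1 x=0 z=1 v=0 clk=1 r=0 u=1 q=0
  Δ1: clk:1→0, r:0→1
  Δ2: u:1→0
  (2Δ to stable)
t=6 Δ0: y=0 p=1 x=0 z=1 v=0 clk=0 r=1 u=0 q=0
  Δ1: y:0→1, clk:0→1
  Δ2: p:1→0, v:0→1, q:0→1
  Δ3: z:1→0, u:0→1
  Δ4: p:0→1
  Δ5: u:1→0
  (5Δ to stable)
t=7 Δ0: y=1 p=1 x=0 z=0 v=1 clk=1 r=1 u=0 q=1
  Δ1: y:1→0, clk:1→0, r:1→0
  Δ2: p:1→0, u:0→1
  Δ3: u:1→0
  (3Δ to stable)
t=8 Δ0: y=0 p=0 x=0 z=0 v=1 clk=0 r=0 u=0 q=1
  Δ1: clk:0→1, r:0→1
  Δ2: v:1→0, u:0→1, q:1→0
  Δ3: z:0→1
  Δ4: p:0→1
  Δ5: u:1→0
  (5Δ to stable)
t=9 Δ0: y=0 p=1 x=0 z=1 v=0 clk=1 r=1 u=0 q=0
  Δ1: y:0→1, x:0→1, clk:1→0
  Δ2: p:1→0, u:0→1
  Δ3: u:1→0
  (3Δ to stable)
t=10 Δ0: y=1 p=0 x=1 z=1 v=0 clk=0 r=1 u=0 q=0
  Δ1: clk:0→1
  Δ2: v:0→1, q:0→1
  Δ3: z:1→0
  Δ4: p:0→1
  Δ5: u:0→1
  (5Δ to stable)
t=11 Δ0: y=1 p=1 x=1 z=0 v=1 clk=1 r=1 u=1 q=1
  Δ1: x:1→0, clk:1→0
  Δ2: u:1→0
  (2Δ to stable)
t=12 Δ0: y=1 p=1 x=0 z=0 v=1 clk=0 r=1 u=0 q=1
  Δ1: y:1→0, x:0→1, clk:0→1
  Δ2: p:1→0, v:1→0, u:0→1, q:1→0
  Δ3: z:0→1, u:1→0
  Δ4: p:0→1
  Δ5: u:0→1
  (5Δ to stable)
t=13 Δ0: y=0 p=1 x=1 z=1 v=0 clk=1 r=1 u=1 q=0
  Δ1: clk:1→0
  (1Δ to stable)
t=14 Δ0: y=0 p=1 x=1 z=1 v=0 clk=0 r=1 u=1 q=0
  Δ1: clk:0→1
  (1Δ to stable)
t=15 Δ0: y=0 p=1 x=1 z=1 v=0 clk=1 r=1 u=1 q=0
  Δ1: clk:1→0
  (1Δ to stable)
t=16 Δ0: y=0 p=1 x=1 z=1 v=0 clk=0 r=1 u=1 q=0
  Δ1: clk:0→1
  (1Δ to stable)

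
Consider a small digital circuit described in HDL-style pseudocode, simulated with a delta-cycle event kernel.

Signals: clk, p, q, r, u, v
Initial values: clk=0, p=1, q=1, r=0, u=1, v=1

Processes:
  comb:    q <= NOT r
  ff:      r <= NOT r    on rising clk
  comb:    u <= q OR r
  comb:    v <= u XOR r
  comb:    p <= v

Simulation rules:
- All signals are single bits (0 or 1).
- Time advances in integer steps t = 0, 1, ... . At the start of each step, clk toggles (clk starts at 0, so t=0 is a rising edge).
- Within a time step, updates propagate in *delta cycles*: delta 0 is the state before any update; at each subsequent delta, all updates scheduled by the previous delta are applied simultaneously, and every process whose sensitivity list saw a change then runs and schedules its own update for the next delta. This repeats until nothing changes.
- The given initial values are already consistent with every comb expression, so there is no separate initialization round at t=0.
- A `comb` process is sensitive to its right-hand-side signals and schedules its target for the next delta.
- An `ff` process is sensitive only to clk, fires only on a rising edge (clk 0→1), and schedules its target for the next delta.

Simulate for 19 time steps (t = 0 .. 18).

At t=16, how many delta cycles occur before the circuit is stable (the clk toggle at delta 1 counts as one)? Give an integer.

t=0 Δ0: q=1 v=1 u=1 r=0 p=1 clk=0
  Δ1: clk:0→1
  Δ2: r:0→1
  Δ3: q:1→0, v:1→0
  Δ4: p:1→0
  (4Δ to stable)
t=1 Δ0: q=0 v=0 u=1 r=1 p=0 clk=1
  Δ1: clk:1→0
  (1Δ to stable)
t=2 Δ0: q=0 v=0 u=1 r=1 p=0 clk=0
  Δ1: clk:0→1
  Δ2: r:1→0
  Δ3: q:0→1, v:0→1, u:1→0
  Δ4: v:1→0, u:0→1, p:0→1
  Δ5: v:0→1, p:1→0
  Δ6: p:0→1
  (6Δ to stable)
t=3 Δ0: q=1 v=1 u=1 r=0 p=1 clk=1
  Δ1: clk:1→0
  (1Δ to stable)
t=4 Δ0: q=1 v=1 u=1 r=0 p=1 clk=0
  Δ1: clk:0→1
  Δ2: r:0→1
  Δ3: q:1→0, v:1→0
  Δ4: p:1→0
  (4Δ to stable)
t=5 Δ0: q=0 v=0 u=1 r=1 p=0 clk=1
  Δ1: clk:1→0
  (1Δ to stable)
t=6 Δ0: q=0 v=0 u=1 r=1 p=0 clk=0
  Δ1: clk:0→1
  Δ2: r:1→0
  Δ3: q:0→1, v:0→1, u:1→0
  Δ4: v:1→0, u:0→1, p:0→1
  Δ5: v:0→1, p:1→0
  Δ6: p:0→1
  (6Δ to stable)
t=7 Δ0: q=1 v=1 u=1 r=0 p=1 clk=1
  Δ1: clk:1→0
  (1Δ to stable)
t=8 Δ0: q=1 v=1 u=1 r=0 p=1 clk=0
  Δ1: clk:0→1
  Δ2: r:0→1
  Δ3: q:1→0, v:1→0
  Δ4: p:1→0
  (4Δ to stable)
t=9 Δ0: q=0 v=0 u=1 r=1 p=0 clk=1
  Δ1: clk:1→0
  (1Δ to stable)
t=10 Δ0: q=0 v=0 u=1 r=1 p=0 clk=0
  Δ1: clk:0→1
  Δ2: r:1→0
  Δ3: q:0→1, v:0→1, u:1→0
  Δ4: v:1→0, u:0→1, p:0→1
  Δ5: v:0→1, p:1→0
  Δ6: p:0→1
  (6Δ to stable)
t=11 Δ0: q=1 v=1 u=1 r=0 p=1 clk=1
  Δ1: clk:1→0
  (1Δ to stable)
t=12 Δ0: q=1 v=1 u=1 r=0 p=1 clk=0
  Δ1: clk:0→1
  Δ2: r:0→1
  Δ3: q:1→0, v:1→0
  Δ4: p:1→0
  (4Δ to stable)
t=13 Δ0: q=0 v=0 u=1 r=1 p=0 clk=1
  Δ1: clk:1→0
  (1Δ to stable)
t=14 Δ0: q=0 v=0 u=1 r=1 p=0 clk=0
  Δ1: clk:0→1
  Δ2: r:1→0
  Δ3: q:0→1, v:0→1, u:1→0
  Δ4: v:1→0, u:0→1, p:0→1
  Δ5: v:0→1, p:1→0
  Δ6: p:0→1
  (6Δ to stable)
t=15 Δ0: q=1 v=1 u=1 r=0 p=1 clk=1
  Δ1: clk:1→0
  (1Δ to stable)
t=16 Δ0: q=1 v=1 u=1 r=0 p=1 clk=0
  Δ1: clk:0→1
  Δ2: r:0→1
  Δ3: q:1→0, v:1→0
  Δ4: p:1→0
  (4Δ to stable)
t=17 Δ0: q=0 v=0 u=1 r=1 p=0 clk=1
  Δ1: clk:1→0
  (1Δ to stable)
t=18 Δ0: q=0 v=0 u=1 r=1 p=0 clk=0
  Δ1: clk:0→1
  Δ2: r:1→0
  Δ3: q:0→1, v:0→1, u:1→0
  Δ4: v:1→0, u:0→1, p:0→1
  Δ5: v:0→1, p:1→0
  Δ6: p:0→1
  (6Δ to stable)

4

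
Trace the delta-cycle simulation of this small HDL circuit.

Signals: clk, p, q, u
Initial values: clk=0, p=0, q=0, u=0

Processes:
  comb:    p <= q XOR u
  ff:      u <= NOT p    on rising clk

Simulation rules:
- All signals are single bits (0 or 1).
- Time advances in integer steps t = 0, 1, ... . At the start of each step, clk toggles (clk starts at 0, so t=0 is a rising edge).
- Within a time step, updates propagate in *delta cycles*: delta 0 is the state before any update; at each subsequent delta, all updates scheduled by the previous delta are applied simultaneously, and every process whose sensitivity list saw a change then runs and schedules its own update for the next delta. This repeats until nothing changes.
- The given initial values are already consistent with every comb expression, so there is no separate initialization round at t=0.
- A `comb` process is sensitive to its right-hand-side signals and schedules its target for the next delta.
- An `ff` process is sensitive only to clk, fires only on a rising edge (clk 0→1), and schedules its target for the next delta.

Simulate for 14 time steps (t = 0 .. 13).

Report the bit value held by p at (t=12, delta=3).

[bits: u,p,q,clk]
t=0: Δ0=0000 Δ1=0001 Δ2=1001 Δ3=1101 | 3Δ
t=1: Δ0=1101 Δ1=1100 | 1Δ
t=2: Δ0=1100 Δ1=1101 Δ2=0101 Δ3=0001 | 3Δ
t=3: Δ0=0001 Δ1=0000 | 1Δ
t=4: Δ0=0000 Δ1=0001 Δ2=1001 Δ3=1101 | 3Δ
t=5: Δ0=1101 Δ1=1100 | 1Δ
t=6: Δ0=1100 Δ1=1101 Δ2=0101 Δ3=0001 | 3Δ
t=7: Δ0=0001 Δ1=0000 | 1Δ
t=8: Δ0=0000 Δ1=0001 Δ2=1001 Δ3=1101 | 3Δ
t=9: Δ0=1101 Δ1=1100 | 1Δ
t=10: Δ0=1100 Δ1=1101 Δ2=0101 Δ3=0001 | 3Δ
t=11: Δ0=0001 Δ1=0000 | 1Δ
t=12: Δ0=0000 Δ1=0001 Δ2=1001 Δ3=1101 | 3Δ
t=13: Δ0=1101 Δ1=1100 | 1Δ

1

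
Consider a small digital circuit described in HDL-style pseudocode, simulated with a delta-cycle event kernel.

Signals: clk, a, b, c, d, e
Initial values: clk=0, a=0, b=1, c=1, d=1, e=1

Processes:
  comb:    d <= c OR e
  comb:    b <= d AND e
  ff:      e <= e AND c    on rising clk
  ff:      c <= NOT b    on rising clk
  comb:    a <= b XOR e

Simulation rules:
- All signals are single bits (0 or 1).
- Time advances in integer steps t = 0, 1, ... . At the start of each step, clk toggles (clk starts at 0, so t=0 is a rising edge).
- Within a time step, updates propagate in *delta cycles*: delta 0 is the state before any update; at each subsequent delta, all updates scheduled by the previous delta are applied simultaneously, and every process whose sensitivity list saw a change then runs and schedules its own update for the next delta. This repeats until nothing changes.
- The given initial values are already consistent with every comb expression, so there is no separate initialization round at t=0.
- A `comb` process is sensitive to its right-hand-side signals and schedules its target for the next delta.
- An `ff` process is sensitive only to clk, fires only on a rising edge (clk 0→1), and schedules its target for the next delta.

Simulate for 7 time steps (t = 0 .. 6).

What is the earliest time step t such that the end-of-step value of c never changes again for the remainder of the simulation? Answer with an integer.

4

t=0 Δ0: e=1 d=1 c=1 a=0 clk=0 b=1
  Δ1: clk:0→1
  Δ2: c:1→0
  (2Δ to stable)
t=1 Δ0: e=1 d=1 c=0 a=0 clk=1 b=1
  Δ1: clk:1→0
  (1Δ to stable)
t=2 Δ0: e=1 d=1 c=0 a=0 clk=0 b=1
  Δ1: clk:0→1
  Δ2: e:1→0
  Δ3: d:1→0, a:0→1, b:1→0
  Δ4: a:1→0
  (4Δ to stable)
t=3 Δ0: e=0 d=0 c=0 a=0 clk=1 b=0
  Δ1: clk:1→0
  (1Δ to stable)
t=4 Δ0: e=0 d=0 c=0 a=0 clk=0 b=0
  Δ1: clk:0→1
  Δ2: c:0→1
  Δ3: d:0→1
  (3Δ to stable)
t=5 Δ0: e=0 d=1 c=1 a=0 clk=1 b=0
  Δ1: clk:1→0
  (1Δ to stable)
t=6 Δ0: e=0 d=1 c=1 a=0 clk=0 b=0
  Δ1: clk:0→1
  (1Δ to stable)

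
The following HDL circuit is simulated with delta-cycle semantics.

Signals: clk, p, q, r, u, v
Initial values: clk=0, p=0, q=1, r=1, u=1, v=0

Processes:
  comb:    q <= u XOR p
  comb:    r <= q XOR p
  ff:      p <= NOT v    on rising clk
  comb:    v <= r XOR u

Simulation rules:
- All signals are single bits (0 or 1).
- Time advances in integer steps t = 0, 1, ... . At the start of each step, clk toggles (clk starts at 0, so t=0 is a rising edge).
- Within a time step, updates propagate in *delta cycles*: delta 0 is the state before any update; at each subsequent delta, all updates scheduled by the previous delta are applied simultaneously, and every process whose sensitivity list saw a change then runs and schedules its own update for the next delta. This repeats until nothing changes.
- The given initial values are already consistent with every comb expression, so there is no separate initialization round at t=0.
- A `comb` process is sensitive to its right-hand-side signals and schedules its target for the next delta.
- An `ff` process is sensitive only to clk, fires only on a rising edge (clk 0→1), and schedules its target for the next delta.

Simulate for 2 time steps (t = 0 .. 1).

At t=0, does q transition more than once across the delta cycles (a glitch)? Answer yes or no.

no

t=0 Δ0: q=1 r=1 p=0 clk=0 v=0 u=1
  Δ1: clk:0→1
  Δ2: p:0→1
  Δ3: q:1→0, r:1→0
  Δ4: r:0→1, v:0→1
  Δ5: v:1→0
  (5Δ to stable)
t=1 Δ0: q=0 r=1 p=1 clk=1 v=0 u=1
  Δ1: clk:1→0
  (1Δ to stable)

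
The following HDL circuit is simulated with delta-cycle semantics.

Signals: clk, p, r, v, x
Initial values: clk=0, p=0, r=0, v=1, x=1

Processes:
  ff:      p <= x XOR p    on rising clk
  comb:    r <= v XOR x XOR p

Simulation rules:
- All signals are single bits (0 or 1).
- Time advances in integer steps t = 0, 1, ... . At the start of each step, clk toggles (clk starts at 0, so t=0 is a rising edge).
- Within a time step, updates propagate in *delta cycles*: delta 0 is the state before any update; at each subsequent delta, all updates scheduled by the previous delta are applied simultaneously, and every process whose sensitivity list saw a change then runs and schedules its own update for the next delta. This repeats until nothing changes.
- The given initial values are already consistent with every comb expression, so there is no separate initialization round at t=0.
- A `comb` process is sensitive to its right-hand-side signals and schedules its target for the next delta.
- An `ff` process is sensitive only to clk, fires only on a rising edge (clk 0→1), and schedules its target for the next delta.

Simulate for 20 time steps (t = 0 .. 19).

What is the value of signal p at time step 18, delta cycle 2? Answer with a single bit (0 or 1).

[bits: p,v,r,x,clk]
t=0: Δ0=01010 Δ1=01011 Δ2=11011 Δ3=11111 | 3Δ
t=1: Δ0=11111 Δ1=11110 | 1Δ
t=2: Δ0=11110 Δ1=11111 Δ2=01111 Δ3=01011 | 3Δ
t=3: Δ0=01011 Δ1=01010 | 1Δ
t=4: Δ0=01010 Δ1=01011 Δ2=11011 Δ3=11111 | 3Δ
t=5: Δ0=11111 Δ1=11110 | 1Δ
t=6: Δ0=11110 Δ1=11111 Δ2=01111 Δ3=01011 | 3Δ
t=7: Δ0=01011 Δ1=01010 | 1Δ
t=8: Δ0=01010 Δ1=01011 Δ2=11011 Δ3=11111 | 3Δ
t=9: Δ0=11111 Δ1=11110 | 1Δ
t=10: Δ0=11110 Δ1=11111 Δ2=01111 Δ3=01011 | 3Δ
t=11: Δ0=01011 Δ1=01010 | 1Δ
t=12: Δ0=01010 Δ1=01011 Δ2=11011 Δ3=11111 | 3Δ
t=13: Δ0=11111 Δ1=11110 | 1Δ
t=14: Δ0=11110 Δ1=11111 Δ2=01111 Δ3=01011 | 3Δ
t=15: Δ0=01011 Δ1=01010 | 1Δ
t=16: Δ0=01010 Δ1=01011 Δ2=11011 Δ3=11111 | 3Δ
t=17: Δ0=11111 Δ1=11110 | 1Δ
t=18: Δ0=11110 Δ1=11111 Δ2=01111 Δ3=01011 | 3Δ
t=19: Δ0=01011 Δ1=01010 | 1Δ

0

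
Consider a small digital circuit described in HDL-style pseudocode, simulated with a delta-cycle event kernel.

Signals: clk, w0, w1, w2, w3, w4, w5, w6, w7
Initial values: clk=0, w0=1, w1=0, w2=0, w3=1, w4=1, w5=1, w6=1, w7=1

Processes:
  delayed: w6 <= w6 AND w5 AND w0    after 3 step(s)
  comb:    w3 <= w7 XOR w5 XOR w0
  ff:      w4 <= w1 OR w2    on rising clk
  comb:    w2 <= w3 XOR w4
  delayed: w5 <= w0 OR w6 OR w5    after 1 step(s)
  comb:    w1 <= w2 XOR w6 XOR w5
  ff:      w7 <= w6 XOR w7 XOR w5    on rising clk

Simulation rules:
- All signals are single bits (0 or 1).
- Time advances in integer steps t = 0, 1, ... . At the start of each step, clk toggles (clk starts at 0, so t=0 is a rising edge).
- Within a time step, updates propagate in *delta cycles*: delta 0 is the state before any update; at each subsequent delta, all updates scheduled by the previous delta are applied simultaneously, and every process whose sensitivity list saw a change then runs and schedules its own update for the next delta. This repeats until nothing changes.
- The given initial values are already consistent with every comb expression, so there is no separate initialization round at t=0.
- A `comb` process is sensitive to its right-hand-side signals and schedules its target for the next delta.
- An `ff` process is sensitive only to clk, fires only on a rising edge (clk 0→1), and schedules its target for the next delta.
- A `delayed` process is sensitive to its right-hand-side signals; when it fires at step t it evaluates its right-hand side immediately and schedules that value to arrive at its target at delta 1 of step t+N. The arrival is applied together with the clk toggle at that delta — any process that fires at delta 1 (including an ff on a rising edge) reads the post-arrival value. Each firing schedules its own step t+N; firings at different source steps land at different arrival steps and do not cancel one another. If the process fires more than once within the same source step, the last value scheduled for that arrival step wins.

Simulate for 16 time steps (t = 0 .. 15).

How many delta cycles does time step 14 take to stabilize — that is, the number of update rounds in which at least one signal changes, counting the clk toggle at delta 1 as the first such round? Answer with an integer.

t=0 Δ0: w6=1 w3=1 w4=1 w0=1 w1=0 clk=0 w2=0 w7=1 w5=1
  Δ1: clk:0→1
  Δ2: w4:1→0
  Δ3: w2:0→1
  Δ4: w1:0→1
  (4Δ to stable)
t=1 Δ0: w6=1 w3=1 w4=0 w0=1 w1=1 clk=1 w2=1 w7=1 w5=1
  Δ1: clk:1→0
  (1Δ to stable)
t=2 Δ0: w6=1 w3=1 w4=0 w0=1 w1=1 clk=0 w2=1 w7=1 w5=1
  Δ1: clk:0→1
  Δ2: w4:0→1
  Δ3: w2:1→0
  Δ4: w1:1→0
  (4Δ to stable)
t=3 Δ0: w6=1 w3=1 w4=1 w0=1 w1=0 clk=1 w2=0 w7=1 w5=1
  Δ1: clk:1→0
  (1Δ to stable)
t=4 Δ0: w6=1 w3=1 w4=1 w0=1 w1=0 clk=0 w2=0 w7=1 w5=1
  Δ1: clk:0→1
  Δ2: w4:1→0
  Δ3: w2:0→1
  Δ4: w1:0→1
  (4Δ to stable)
t=5 Δ0: w6=1 w3=1 w4=0 w0=1 w1=1 clk=1 w2=1 w7=1 w5=1
  Δ1: clk:1→0
  (1Δ to stable)
t=6 Δ0: w6=1 w3=1 w4=0 w0=1 w1=1 clk=0 w2=1 w7=1 w5=1
  Δ1: clk:0→1
  Δ2: w4:0→1
  Δ3: w2:1→0
  Δ4: w1:1→0
  (4Δ to stable)
t=7 Δ0: w6=1 w3=1 w4=1 w0=1 w1=0 clk=1 w2=0 w7=1 w5=1
  Δ1: clk:1→0
  (1Δ to stable)
t=8 Δ0: w6=1 w3=1 w4=1 w0=1 w1=0 clk=0 w2=0 w7=1 w5=1
  Δ1: clk:0→1
  Δ2: w4:1→0
  Δ3: w2:0→1
  Δ4: w1:0→1
  (4Δ to stable)
t=9 Δ0: w6=1 w3=1 w4=0 w0=1 w1=1 clk=1 w2=1 w7=1 w5=1
  Δ1: clk:1→0
  (1Δ to stable)
t=10 Δ0: w6=1 w3=1 w4=0 w0=1 w1=1 clk=0 w2=1 w7=1 w5=1
  Δ1: clk:0→1
  Δ2: w4:0→1
  Δ3: w2:1→0
  Δ4: w1:1→0
  (4Δ to stable)
t=11 Δ0: w6=1 w3=1 w4=1 w0=1 w1=0 clk=1 w2=0 w7=1 w5=1
  Δ1: clk:1→0
  (1Δ to stable)
t=12 Δ0: w6=1 w3=1 w4=1 w0=1 w1=0 clk=0 w2=0 w7=1 w5=1
  Δ1: clk:0→1
  Δ2: w4:1→0
  Δ3: w2:0→1
  Δ4: w1:0→1
  (4Δ to stable)
t=13 Δ0: w6=1 w3=1 w4=0 w0=1 w1=1 clk=1 w2=1 w7=1 w5=1
  Δ1: clk:1→0
  (1Δ to stable)
t=14 Δ0: w6=1 w3=1 w4=0 w0=1 w1=1 clk=0 w2=1 w7=1 w5=1
  Δ1: clk:0→1
  Δ2: w4:0→1
  Δ3: w2:1→0
  Δ4: w1:1→0
  (4Δ to stable)
t=15 Δ0: w6=1 w3=1 w4=1 w0=1 w1=0 clk=1 w2=0 w7=1 w5=1
  Δ1: clk:1→0
  (1Δ to stable)

4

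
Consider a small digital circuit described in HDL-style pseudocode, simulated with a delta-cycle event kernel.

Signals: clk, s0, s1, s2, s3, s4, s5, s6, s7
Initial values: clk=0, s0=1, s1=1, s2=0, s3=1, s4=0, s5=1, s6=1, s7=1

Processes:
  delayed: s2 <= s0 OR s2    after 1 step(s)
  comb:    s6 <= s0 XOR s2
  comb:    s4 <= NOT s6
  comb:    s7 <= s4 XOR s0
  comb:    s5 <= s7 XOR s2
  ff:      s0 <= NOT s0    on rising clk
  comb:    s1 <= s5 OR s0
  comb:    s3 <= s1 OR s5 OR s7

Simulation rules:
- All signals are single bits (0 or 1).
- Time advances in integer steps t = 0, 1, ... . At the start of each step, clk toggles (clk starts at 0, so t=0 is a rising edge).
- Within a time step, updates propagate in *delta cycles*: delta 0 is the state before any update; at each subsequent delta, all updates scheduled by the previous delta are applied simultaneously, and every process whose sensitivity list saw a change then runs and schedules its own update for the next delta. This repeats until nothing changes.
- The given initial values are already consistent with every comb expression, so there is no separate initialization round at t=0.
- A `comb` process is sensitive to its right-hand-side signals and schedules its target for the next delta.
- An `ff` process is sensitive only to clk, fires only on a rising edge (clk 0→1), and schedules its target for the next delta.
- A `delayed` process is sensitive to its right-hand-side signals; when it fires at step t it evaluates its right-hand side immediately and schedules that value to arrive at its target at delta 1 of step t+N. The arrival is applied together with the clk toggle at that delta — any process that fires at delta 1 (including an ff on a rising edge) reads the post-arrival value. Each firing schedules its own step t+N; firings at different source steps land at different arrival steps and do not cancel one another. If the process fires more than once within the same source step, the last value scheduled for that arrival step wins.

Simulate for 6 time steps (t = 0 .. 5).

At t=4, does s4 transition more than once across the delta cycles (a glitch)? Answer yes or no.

t=0 Δ0: s1=1 s7=1 s0=1 s4=0 clk=0 s6=1 s2=0 s3=1 s5=1
  Δ1: clk:0→1
  Δ2: s0:1→0
  Δ3: s7:1→0, s6:1→0
  Δ4: s4:0→1, s5:1→0
  Δ5: s1:1→0, s7:0→1
  Δ6: s5:0→1
  Δ7: s1:0→1
  (7Δ to stable)
t=1 Δ0: s1=1 s7=1 s0=0 s4=1 clk=1 s6=0 s2=0 s3=1 s5=1
  Δ1: clk:1→0
  (1Δ to stable)
t=2 Δ0: s1=1 s7=1 s0=0 s4=1 clk=0 s6=0 s2=0 s3=1 s5=1
  Δ1: clk:0→1
  Δ2: s0:0→1
  Δ3: s7:1→0, s6:0→1
  Δ4: s4:1→0, s5:1→0
  Δ5: s7:0→1
  Δ6: s5:0→1
  (6Δ to stable)
t=3 Δ0: s1=1 s7=1 s0=1 s4=0 clk=1 s6=1 s2=0 s3=1 s5=1
  Δ1: clk:1→0, s2:0→1
  Δ2: s6:1→0, s5:1→0
  Δ3: s4:0→1
  Δ4: s7:1→0
  Δ5: s5:0→1
  (5Δ to stable)
t=4 Δ0: s1=1 s7=0 s0=1 s4=1 clk=0 s6=0 s2=1 s3=1 s5=1
  Δ1: clk:0→1
  Δ2: s0:1→0
  Δ3: s7:0→1, s6:0→1
  Δ4: s4:1→0, s5:1→0
  Δ5: s1:1→0, s7:1→0
  Δ6: s3:1→0, s5:0→1
  Δ7: s1:0→1, s3:0→1
  (7Δ to stable)
t=5 Δ0: s1=1 s7=0 s0=0 s4=0 clk=1 s6=1 s2=1 s3=1 s5=1
  Δ1: clk:1→0
  (1Δ to stable)

no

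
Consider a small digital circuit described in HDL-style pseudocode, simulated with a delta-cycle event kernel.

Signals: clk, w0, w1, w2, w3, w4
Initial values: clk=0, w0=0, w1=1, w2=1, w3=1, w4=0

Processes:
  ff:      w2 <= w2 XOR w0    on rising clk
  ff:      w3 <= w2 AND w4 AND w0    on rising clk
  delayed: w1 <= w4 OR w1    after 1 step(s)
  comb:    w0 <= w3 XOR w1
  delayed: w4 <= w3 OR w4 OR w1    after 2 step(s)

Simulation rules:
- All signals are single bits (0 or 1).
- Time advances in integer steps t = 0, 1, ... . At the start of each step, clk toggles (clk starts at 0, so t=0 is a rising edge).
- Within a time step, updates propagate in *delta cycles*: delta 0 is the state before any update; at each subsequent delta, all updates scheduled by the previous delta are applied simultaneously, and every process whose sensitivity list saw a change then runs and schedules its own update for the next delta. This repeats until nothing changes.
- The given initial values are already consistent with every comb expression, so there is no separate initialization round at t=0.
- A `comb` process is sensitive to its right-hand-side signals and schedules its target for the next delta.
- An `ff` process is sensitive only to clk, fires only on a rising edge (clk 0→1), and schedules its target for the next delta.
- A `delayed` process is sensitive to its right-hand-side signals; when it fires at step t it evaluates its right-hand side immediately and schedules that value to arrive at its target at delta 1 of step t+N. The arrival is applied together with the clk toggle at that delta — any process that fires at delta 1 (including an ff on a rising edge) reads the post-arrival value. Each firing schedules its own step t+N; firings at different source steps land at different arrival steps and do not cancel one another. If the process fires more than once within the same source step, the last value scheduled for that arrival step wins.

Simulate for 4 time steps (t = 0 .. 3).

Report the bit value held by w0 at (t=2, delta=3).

0

[bits: w3,w0,clk,w4,w1,w2]
t=0: Δ0=100011 Δ1=101011 Δ2=001011 Δ3=011011 | 3Δ
t=1: Δ0=011011 Δ1=010011 | 1Δ
t=2: Δ0=010011 Δ1=011111 Δ2=111110 Δ3=101110 | 3Δ
t=3: Δ0=101110 Δ1=100110 | 1Δ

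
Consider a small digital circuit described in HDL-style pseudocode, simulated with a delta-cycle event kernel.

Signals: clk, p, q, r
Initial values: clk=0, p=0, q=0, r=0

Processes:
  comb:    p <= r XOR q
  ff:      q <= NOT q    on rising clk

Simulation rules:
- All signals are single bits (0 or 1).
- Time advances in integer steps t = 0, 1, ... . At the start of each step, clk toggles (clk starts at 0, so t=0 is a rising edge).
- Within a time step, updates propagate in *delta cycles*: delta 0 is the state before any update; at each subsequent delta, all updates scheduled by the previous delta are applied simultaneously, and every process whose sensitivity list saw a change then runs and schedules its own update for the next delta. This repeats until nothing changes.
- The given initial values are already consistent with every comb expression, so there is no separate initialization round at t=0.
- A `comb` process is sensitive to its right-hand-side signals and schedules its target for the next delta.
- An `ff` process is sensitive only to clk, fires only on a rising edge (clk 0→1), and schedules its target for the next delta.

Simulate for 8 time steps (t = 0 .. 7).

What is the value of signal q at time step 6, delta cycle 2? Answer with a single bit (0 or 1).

t0.Δ0 p=0 q=0 clk=0 r=0
t0.Δ1 p=0 q=0 clk=1 r=0
t0.Δ2 p=0 q=1 clk=1 r=0
t0.Δ3 p=1 q=1 clk=1 r=0
t1.Δ0 p=1 q=1 clk=1 r=0
t1.Δ1 p=1 q=1 clk=0 r=0
t2.Δ0 p=1 q=1 clk=0 r=0
t2.Δ1 p=1 q=1 clk=1 r=0
t2.Δ2 p=1 q=0 clk=1 r=0
t2.Δ3 p=0 q=0 clk=1 r=0
t3.Δ0 p=0 q=0 clk=1 r=0
t3.Δ1 p=0 q=0 clk=0 r=0
t4.Δ0 p=0 q=0 clk=0 r=0
t4.Δ1 p=0 q=0 clk=1 r=0
t4.Δ2 p=0 q=1 clk=1 r=0
t4.Δ3 p=1 q=1 clk=1 r=0
t5.Δ0 p=1 q=1 clk=1 r=0
t5.Δ1 p=1 q=1 clk=0 r=0
t6.Δ0 p=1 q=1 clk=0 r=0
t6.Δ1 p=1 q=1 clk=1 r=0
t6.Δ2 p=1 q=0 clk=1 r=0
t6.Δ3 p=0 q=0 clk=1 r=0
t7.Δ0 p=0 q=0 clk=1 r=0
t7.Δ1 p=0 q=0 clk=0 r=0

0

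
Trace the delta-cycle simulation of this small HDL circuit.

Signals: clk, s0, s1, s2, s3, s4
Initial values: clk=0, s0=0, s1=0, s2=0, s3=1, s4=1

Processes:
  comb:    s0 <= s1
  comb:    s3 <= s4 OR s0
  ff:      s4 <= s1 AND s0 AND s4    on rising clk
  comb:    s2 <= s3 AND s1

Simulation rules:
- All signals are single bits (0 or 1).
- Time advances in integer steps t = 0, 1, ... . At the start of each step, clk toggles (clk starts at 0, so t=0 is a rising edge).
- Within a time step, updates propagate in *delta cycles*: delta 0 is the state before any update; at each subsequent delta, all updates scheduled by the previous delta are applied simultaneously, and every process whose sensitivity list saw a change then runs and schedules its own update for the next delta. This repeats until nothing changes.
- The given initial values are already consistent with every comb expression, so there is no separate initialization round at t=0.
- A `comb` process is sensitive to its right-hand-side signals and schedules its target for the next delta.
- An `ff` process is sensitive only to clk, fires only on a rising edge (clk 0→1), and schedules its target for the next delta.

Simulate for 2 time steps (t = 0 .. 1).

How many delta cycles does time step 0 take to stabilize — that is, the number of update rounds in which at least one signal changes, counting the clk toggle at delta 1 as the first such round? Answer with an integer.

t=0 Δ0: s3=1 s4=1 s0=0 clk=0 s1=0 s2=0
  Δ1: clk:0→1
  Δ2: s4:1→0
  Δ3: s3:1→0
  (3Δ to stable)
t=1 Δ0: s3=0 s4=0 s0=0 clk=1 s1=0 s2=0
  Δ1: clk:1→0
  (1Δ to stable)

3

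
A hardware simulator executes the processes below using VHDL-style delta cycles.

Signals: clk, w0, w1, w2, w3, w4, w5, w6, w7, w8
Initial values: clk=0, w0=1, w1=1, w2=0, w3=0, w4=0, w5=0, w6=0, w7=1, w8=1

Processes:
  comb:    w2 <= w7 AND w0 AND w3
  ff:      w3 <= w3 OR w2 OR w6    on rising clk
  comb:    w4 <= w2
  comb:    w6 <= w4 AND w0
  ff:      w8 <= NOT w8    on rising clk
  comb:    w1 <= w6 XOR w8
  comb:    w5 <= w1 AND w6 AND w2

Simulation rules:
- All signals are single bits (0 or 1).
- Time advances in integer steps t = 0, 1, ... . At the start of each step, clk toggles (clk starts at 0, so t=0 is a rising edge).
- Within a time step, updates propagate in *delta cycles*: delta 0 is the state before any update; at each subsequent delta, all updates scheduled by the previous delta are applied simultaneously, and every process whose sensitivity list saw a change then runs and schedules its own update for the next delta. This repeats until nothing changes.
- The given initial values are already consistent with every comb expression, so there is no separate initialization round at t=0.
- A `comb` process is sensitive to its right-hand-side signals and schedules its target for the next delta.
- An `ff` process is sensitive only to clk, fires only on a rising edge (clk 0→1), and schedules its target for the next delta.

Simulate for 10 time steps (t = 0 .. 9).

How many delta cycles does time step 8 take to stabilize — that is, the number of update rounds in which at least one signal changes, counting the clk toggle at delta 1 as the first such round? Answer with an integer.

3

t=0 Δ0: w2=0 w1=1 w6=0 w7=1 w0=1 clk=0 w4=0 w3=0 w8=1 w5=0
  Δ1: clk:0→1
  Δ2: w8:1→0
  Δ3: w1:1→0
  (3Δ to stable)
t=1 Δ0: w2=0 w1=0 w6=0 w7=1 w0=1 clk=1 w4=0 w3=0 w8=0 w5=0
  Δ1: clk:1→0
  (1Δ to stable)
t=2 Δ0: w2=0 w1=0 w6=0 w7=1 w0=1 clk=0 w4=0 w3=0 w8=0 w5=0
  Δ1: clk:0→1
  Δ2: w8:0→1
  Δ3: w1:0→1
  (3Δ to stable)
t=3 Δ0: w2=0 w1=1 w6=0 w7=1 w0=1 clk=1 w4=0 w3=0 w8=1 w5=0
  Δ1: clk:1→0
  (1Δ to stable)
t=4 Δ0: w2=0 w1=1 w6=0 w7=1 w0=1 clk=0 w4=0 w3=0 w8=1 w5=0
  Δ1: clk:0→1
  Δ2: w8:1→0
  Δ3: w1:1→0
  (3Δ to stable)
t=5 Δ0: w2=0 w1=0 w6=0 w7=1 w0=1 clk=1 w4=0 w3=0 w8=0 w5=0
  Δ1: clk:1→0
  (1Δ to stable)
t=6 Δ0: w2=0 w1=0 w6=0 w7=1 w0=1 clk=0 w4=0 w3=0 w8=0 w5=0
  Δ1: clk:0→1
  Δ2: w8:0→1
  Δ3: w1:0→1
  (3Δ to stable)
t=7 Δ0: w2=0 w1=1 w6=0 w7=1 w0=1 clk=1 w4=0 w3=0 w8=1 w5=0
  Δ1: clk:1→0
  (1Δ to stable)
t=8 Δ0: w2=0 w1=1 w6=0 w7=1 w0=1 clk=0 w4=0 w3=0 w8=1 w5=0
  Δ1: clk:0→1
  Δ2: w8:1→0
  Δ3: w1:1→0
  (3Δ to stable)
t=9 Δ0: w2=0 w1=0 w6=0 w7=1 w0=1 clk=1 w4=0 w3=0 w8=0 w5=0
  Δ1: clk:1→0
  (1Δ to stable)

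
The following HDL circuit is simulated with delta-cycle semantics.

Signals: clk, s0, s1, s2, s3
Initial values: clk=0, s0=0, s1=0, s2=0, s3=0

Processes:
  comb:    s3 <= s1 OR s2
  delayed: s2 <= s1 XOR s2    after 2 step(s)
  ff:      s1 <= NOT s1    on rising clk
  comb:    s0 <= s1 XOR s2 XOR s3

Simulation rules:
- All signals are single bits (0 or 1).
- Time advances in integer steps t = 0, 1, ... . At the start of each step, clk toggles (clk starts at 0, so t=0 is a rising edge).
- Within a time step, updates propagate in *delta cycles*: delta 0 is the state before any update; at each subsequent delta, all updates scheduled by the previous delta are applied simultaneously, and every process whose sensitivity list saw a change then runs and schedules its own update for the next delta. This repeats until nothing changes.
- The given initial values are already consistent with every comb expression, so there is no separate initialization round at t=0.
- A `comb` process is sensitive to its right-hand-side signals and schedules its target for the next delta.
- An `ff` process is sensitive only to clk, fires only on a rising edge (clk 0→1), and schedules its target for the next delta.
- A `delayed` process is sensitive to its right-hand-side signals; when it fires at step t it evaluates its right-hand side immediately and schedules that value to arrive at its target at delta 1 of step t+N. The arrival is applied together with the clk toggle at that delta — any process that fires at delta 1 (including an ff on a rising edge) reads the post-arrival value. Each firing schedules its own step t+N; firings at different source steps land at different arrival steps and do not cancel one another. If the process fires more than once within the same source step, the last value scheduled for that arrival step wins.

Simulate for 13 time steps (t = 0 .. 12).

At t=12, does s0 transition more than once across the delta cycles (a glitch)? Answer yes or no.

no

t0.Δ0 s1=0 s0=0 s2=0 s3=0 clk=0
t0.Δ1 s1=0 s0=0 s2=0 s3=0 clk=1
t0.Δ2 s1=1 s0=0 s2=0 s3=0 clk=1
t0.Δ3 s1=1 s0=1 s2=0 s3=1 clk=1
t0.Δ4 s1=1 s0=0 s2=0 s3=1 clk=1
t1.Δ0 s1=1 s0=0 s2=0 s3=1 clk=1
t1.Δ1 s1=1 s0=0 s2=0 s3=1 clk=0
t2.Δ0 s1=1 s0=0 s2=0 s3=1 clk=0
t2.Δ1 s1=1 s0=0 s2=1 s3=1 clk=1
t2.Δ2 s1=0 s0=1 s2=1 s3=1 clk=1
t2.Δ3 s1=0 s0=0 s2=1 s3=1 clk=1
t3.Δ0 s1=0 s0=0 s2=1 s3=1 clk=1
t3.Δ1 s1=0 s0=0 s2=1 s3=1 clk=0
t4.Δ0 s1=0 s0=0 s2=1 s3=1 clk=0
t4.Δ1 s1=0 s0=0 s2=1 s3=1 clk=1
t4.Δ2 s1=1 s0=0 s2=1 s3=1 clk=1
t4.Δ3 s1=1 s0=1 s2=1 s3=1 clk=1
t5.Δ0 s1=1 s0=1 s2=1 s3=1 clk=1
t5.Δ1 s1=1 s0=1 s2=1 s3=1 clk=0
t6.Δ0 s1=1 s0=1 s2=1 s3=1 clk=0
t6.Δ1 s1=1 s0=1 s2=0 s3=1 clk=1
t6.Δ2 s1=0 s0=0 s2=0 s3=1 clk=1
t6.Δ3 s1=0 s0=1 s2=0 s3=0 clk=1
t6.Δ4 s1=0 s0=0 s2=0 s3=0 clk=1
t7.Δ0 s1=0 s0=0 s2=0 s3=0 clk=1
t7.Δ1 s1=0 s0=0 s2=0 s3=0 clk=0
t8.Δ0 s1=0 s0=0 s2=0 s3=0 clk=0
t8.Δ1 s1=0 s0=0 s2=0 s3=0 clk=1
t8.Δ2 s1=1 s0=0 s2=0 s3=0 clk=1
t8.Δ3 s1=1 s0=1 s2=0 s3=1 clk=1
t8.Δ4 s1=1 s0=0 s2=0 s3=1 clk=1
t9.Δ0 s1=1 s0=0 s2=0 s3=1 clk=1
t9.Δ1 s1=1 s0=0 s2=0 s3=1 clk=0
t10.Δ0 s1=1 s0=0 s2=0 s3=1 clk=0
t10.Δ1 s1=1 s0=0 s2=1 s3=1 clk=1
t10.Δ2 s1=0 s0=1 s2=1 s3=1 clk=1
t10.Δ3 s1=0 s0=0 s2=1 s3=1 clk=1
t11.Δ0 s1=0 s0=0 s2=1 s3=1 clk=1
t11.Δ1 s1=0 s0=0 s2=1 s3=1 clk=0
t12.Δ0 s1=0 s0=0 s2=1 s3=1 clk=0
t12.Δ1 s1=0 s0=0 s2=1 s3=1 clk=1
t12.Δ2 s1=1 s0=0 s2=1 s3=1 clk=1
t12.Δ3 s1=1 s0=1 s2=1 s3=1 clk=1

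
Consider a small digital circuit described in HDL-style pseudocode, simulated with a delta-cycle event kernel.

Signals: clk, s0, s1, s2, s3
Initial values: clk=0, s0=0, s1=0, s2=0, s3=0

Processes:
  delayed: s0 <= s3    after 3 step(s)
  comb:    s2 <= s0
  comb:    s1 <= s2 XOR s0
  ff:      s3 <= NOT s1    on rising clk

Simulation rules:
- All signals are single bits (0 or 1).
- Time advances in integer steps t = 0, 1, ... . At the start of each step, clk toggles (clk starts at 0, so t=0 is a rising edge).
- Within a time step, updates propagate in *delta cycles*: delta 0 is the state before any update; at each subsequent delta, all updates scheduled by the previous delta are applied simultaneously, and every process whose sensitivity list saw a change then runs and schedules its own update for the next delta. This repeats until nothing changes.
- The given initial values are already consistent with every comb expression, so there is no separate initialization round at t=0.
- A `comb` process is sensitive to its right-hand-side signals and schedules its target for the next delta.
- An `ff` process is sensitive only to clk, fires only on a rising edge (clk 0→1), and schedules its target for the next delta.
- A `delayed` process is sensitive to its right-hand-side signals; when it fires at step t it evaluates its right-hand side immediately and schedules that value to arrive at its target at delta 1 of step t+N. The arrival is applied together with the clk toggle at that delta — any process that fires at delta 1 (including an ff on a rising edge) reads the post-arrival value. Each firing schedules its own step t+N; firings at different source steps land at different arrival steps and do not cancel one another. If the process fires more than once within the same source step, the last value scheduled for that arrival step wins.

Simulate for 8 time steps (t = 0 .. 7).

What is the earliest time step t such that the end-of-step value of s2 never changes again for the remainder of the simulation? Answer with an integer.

t0.Δ0 s3=0 s0=0 s2=0 clk=0 s1=0
t0.Δ1 s3=0 s0=0 s2=0 clk=1 s1=0
t0.Δ2 s3=1 s0=0 s2=0 clk=1 s1=0
t1.Δ0 s3=1 s0=0 s2=0 clk=1 s1=0
t1.Δ1 s3=1 s0=0 s2=0 clk=0 s1=0
t2.Δ0 s3=1 s0=0 s2=0 clk=0 s1=0
t2.Δ1 s3=1 s0=0 s2=0 clk=1 s1=0
t3.Δ0 s3=1 s0=0 s2=0 clk=1 s1=0
t3.Δ1 s3=1 s0=1 s2=0 clk=0 s1=0
t3.Δ2 s3=1 s0=1 s2=1 clk=0 s1=1
t3.Δ3 s3=1 s0=1 s2=1 clk=0 s1=0
t4.Δ0 s3=1 s0=1 s2=1 clk=0 s1=0
t4.Δ1 s3=1 s0=1 s2=1 clk=1 s1=0
t5.Δ0 s3=1 s0=1 s2=1 clk=1 s1=0
t5.Δ1 s3=1 s0=1 s2=1 clk=0 s1=0
t6.Δ0 s3=1 s0=1 s2=1 clk=0 s1=0
t6.Δ1 s3=1 s0=1 s2=1 clk=1 s1=0
t7.Δ0 s3=1 s0=1 s2=1 clk=1 s1=0
t7.Δ1 s3=1 s0=1 s2=1 clk=0 s1=0

3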